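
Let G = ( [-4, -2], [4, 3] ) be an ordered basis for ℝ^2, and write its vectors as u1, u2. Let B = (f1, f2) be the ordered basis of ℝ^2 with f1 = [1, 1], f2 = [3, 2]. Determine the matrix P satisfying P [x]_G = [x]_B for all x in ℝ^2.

Column j of P is [uj]_B, since P maps G-coordinates to B-coordinates.
Expressing u1 in B: u1 = 2f1 - 2f2, so column 1 of P is [2, -2].
Doing the same for each uj gives P = [[2, 1], [-2, 1]].

[[2, 1], [-2, 1]]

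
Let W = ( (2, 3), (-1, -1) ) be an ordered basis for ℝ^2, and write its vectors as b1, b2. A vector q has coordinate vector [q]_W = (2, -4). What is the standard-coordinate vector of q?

The coordinates say q = 2b1 - 4b2; adding the scaled basis vectors gives (8, 10).

(8, 10)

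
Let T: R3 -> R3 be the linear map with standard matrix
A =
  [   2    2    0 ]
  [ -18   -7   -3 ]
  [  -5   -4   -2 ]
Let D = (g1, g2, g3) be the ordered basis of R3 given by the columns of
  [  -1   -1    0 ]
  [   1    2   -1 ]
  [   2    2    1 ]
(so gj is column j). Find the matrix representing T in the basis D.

The j-th column of [T]_D is [T(gj)]_D.
T(g1) = A g1 = (0, 5, -3) = -2g1 + 2g2 - 3g3, so column 1 is (-2, 2, -3).
Repeating for g2, g3 and assembling the columns gives [[-2, 1, 2], [2, -3, 0], [-3, -3, -2]].

[[-2, 1, 2], [2, -3, 0], [-3, -3, -2]]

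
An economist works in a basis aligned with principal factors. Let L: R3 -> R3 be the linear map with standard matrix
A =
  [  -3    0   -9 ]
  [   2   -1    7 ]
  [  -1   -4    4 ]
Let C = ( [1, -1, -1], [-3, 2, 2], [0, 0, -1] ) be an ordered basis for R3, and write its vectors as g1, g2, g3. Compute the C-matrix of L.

[[0, 0, 3], [-2, 3, -2], [-3, 3, -3]]

With P the matrix whose columns are g1, ..., g3, [L]_C = P^(-1) A P.
Column by column: L(g1) = A g1 = [6, -4, -1]; its C-coordinates [0, -2, -3] give column 1.
Continuing for each basis vector yields [L]_C = [[0, 0, 3], [-2, 3, -2], [-3, 3, -3]].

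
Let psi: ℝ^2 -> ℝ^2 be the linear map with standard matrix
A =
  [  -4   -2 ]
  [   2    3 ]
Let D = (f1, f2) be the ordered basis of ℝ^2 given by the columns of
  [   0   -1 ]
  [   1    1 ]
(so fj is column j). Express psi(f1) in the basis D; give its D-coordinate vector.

<1, 2>

Column 1 of [psi]_D is the D-coordinate vector of psi(f1).
In standard coordinates psi(f1) = A f1 = <-2, 3>.
Converting to D: <-2, 3> = f1 + 2f2, so the coordinate vector is <1, 2>.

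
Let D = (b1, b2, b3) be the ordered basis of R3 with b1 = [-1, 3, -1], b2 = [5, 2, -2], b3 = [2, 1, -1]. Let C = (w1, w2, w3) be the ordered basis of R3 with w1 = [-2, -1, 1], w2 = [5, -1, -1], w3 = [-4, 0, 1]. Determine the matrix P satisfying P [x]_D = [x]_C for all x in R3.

[[-2, -1, -1], [-1, -1, 0], [0, -2, 0]]

Take x = bj: its D-coordinates are the j-th standard unit vector, so P e_j — column j of P — equals [bj]_C.
b1 = -2w1 - w2 + 0·w3, giving column 1 = [-2, -1, 0]; repeating for each j gives P = [[-2, -1, -1], [-1, -1, 0], [0, -2, 0]].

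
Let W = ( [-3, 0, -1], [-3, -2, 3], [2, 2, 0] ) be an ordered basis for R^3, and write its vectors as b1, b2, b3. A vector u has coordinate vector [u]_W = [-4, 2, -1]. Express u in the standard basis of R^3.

[4, -6, 10]

u = M [u]_W, where M has columns b1, ..., b3.
Carrying out the matrix-vector product, u = [4, -6, 10].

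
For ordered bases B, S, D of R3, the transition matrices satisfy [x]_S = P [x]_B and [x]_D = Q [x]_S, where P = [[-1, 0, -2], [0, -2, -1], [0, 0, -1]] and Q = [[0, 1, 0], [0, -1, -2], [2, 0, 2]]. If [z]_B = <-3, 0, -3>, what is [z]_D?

<3, -9, 24>

Composing the changes, [z]_D = Q P [z]_B.
Q P = [[0, -2, -1], [0, 2, 3], [-2, 0, -6]]; applying this to <-3, 0, -3> gives <3, -9, 24>.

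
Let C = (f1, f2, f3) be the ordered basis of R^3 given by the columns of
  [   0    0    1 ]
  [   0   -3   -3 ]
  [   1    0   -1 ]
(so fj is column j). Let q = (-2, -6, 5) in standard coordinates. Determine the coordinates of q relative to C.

We seek scalars with c_1 f1 + ... + c_3 f3 = q; equivalently solve M c = q where the columns of M are f1, ..., f3.
Gaussian elimination on [M | q] yields c = (3, 4, -2).
Check: 3f1 + 4f2 - 2f3 = (-2, -6, 5).

(3, 4, -2)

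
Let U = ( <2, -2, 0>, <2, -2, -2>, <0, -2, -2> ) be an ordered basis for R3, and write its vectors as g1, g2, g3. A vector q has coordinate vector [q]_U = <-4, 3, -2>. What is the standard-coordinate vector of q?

<-2, 6, -2>

q = M [q]_U, where M has columns g1, ..., g3.
Carrying out the matrix-vector product, q = <-2, 6, -2>.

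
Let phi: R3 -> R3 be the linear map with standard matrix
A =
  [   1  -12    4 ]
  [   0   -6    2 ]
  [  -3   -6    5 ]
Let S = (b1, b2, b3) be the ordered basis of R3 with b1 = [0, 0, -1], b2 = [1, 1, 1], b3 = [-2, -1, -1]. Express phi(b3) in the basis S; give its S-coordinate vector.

[-3, 2, -2]

Column 3 of [phi]_S is the S-coordinate vector of phi(b3).
In standard coordinates phi(b3) = A b3 = [6, 4, 7].
Converting to S: [6, 4, 7] = -3b1 + 2b2 - 2b3, so the coordinate vector is [-3, 2, -2].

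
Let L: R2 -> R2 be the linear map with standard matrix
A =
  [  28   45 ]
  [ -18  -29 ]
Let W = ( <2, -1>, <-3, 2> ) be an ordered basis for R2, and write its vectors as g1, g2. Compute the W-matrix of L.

With P the matrix whose columns are g1, g2, [L]_W = P^(-1) A P.
Column by column: L(g1) = A g1 = <11, -7>; its W-coordinates <1, -3> give column 1.
Continuing for each basis vector yields [L]_W = [[1, 0], [-3, -2]].

[[1, 0], [-3, -2]]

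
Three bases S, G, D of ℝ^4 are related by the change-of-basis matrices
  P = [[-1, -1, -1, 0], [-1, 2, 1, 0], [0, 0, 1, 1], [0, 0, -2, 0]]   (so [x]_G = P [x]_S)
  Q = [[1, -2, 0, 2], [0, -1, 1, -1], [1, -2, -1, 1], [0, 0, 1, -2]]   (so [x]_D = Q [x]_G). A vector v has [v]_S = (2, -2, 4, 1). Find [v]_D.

Apply P to get G-coordinates (-4, -2, 5, -8), then Q to get D-coordinates.
The result is [v]_D = (-16, 15, -13, 21).

(-16, 15, -13, 21)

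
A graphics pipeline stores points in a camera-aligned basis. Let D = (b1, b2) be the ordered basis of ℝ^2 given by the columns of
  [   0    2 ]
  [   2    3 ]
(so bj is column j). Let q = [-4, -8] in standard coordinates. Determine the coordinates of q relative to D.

[-1, -2]

Write q = c_1 b1 + c_2 b2 and solve for the c_i.
System: 0c_1 + 2c_2 = -4, 2c_1 + 3c_2 = -8; solving gives c_1 = -1, c_2 = -2.
Check: -b1 - 2b2 = [-4, -8].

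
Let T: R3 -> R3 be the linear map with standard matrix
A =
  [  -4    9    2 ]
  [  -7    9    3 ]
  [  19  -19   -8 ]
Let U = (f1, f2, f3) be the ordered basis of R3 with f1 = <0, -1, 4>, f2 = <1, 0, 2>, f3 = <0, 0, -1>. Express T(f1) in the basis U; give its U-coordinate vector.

Compute T(f1) = A f1 = <-1, 3, -13> in standard coordinates.
Then write this in U-coordinates: solve for y in y_1 f1 + ... + y_3 f3 = <-1, 3, -13>.
This gives y = <-3, -1, -1>, which is column 1 of [T]_U.

<-3, -1, -1>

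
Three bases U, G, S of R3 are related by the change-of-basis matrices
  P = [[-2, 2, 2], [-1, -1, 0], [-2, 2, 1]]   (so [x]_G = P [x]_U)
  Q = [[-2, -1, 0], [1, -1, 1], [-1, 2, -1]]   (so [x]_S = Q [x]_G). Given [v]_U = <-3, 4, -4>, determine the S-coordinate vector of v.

First [v]_G = P [v]_U = <6, -1, 10>.
Then [v]_S = Q [v]_G = <-11, 17, -18>.

<-11, 17, -18>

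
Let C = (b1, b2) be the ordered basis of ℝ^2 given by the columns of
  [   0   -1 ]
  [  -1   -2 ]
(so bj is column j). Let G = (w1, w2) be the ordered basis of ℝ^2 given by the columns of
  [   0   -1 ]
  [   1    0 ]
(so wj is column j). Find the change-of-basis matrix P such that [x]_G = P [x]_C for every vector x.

Take x = bj: its C-coordinates are the j-th standard unit vector, so P e_j — column j of P — equals [bj]_G.
b1 = -w1 + 0·w2, giving column 1 = (-1, 0); repeating for each j gives P = [[-1, -2], [0, 1]].

[[-1, -2], [0, 1]]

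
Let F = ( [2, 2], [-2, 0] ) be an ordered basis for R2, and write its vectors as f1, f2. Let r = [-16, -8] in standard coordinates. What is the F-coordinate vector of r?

[-4, 4]

Write r = c_1 f1 + c_2 f2 and solve for the c_i.
System: 2c_1 - 2c_2 = -16, 2c_1 + 0c_2 = -8; solving gives c_1 = -4, c_2 = 4.
Check: -4f1 + 4f2 = [-16, -8].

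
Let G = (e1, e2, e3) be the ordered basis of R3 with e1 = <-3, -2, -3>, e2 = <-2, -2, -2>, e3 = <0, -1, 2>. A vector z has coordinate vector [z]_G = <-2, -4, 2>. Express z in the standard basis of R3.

By definition z = -2e1 - 4e2 + 2e3.
Summing componentwise gives <14, 10, 18>.

<14, 10, 18>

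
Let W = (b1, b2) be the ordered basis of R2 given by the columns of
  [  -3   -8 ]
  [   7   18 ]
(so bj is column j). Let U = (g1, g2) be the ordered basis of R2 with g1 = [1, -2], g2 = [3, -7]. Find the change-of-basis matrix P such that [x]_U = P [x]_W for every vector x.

[[0, -2], [-1, -2]]

Column j of P is [bj]_U, since P maps W-coordinates to U-coordinates.
Expressing b1 in U: b1 = 0·g1 - g2, so column 1 of P is [0, -1].
Doing the same for each bj gives P = [[0, -2], [-1, -2]].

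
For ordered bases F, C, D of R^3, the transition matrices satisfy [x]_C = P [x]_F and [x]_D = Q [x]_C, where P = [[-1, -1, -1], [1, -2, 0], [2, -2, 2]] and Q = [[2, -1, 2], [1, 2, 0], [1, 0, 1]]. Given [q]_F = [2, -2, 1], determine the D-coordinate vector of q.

First [q]_C = P [q]_F = [-1, 6, 10].
Then [q]_D = Q [q]_C = [12, 11, 9].

[12, 11, 9]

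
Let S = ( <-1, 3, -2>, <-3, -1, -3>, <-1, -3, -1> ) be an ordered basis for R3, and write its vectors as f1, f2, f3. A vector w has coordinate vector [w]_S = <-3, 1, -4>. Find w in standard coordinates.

<4, 2, 7>

By definition w = -3f1 + f2 - 4f3.
Summing componentwise gives <4, 2, 7>.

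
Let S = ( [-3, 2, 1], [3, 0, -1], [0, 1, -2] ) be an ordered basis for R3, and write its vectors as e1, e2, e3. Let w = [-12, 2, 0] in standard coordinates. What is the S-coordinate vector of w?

[0, -4, 2]

Write w = c_1 e1 + ... + c_3 e3 and solve for the c_i.
Gaussian elimination on [M | w] yields c = (0, -4, 2).
Check: 0·e1 - 4e2 + 2e3 = [-12, 2, 0].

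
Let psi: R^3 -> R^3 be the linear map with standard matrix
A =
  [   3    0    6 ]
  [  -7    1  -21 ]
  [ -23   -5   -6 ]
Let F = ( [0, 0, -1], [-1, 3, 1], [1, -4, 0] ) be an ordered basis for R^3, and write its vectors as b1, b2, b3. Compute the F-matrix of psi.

Let P have columns b1, ..., b3. Then [psi]_F = P^(-1) A P.
Here det P = -1, so P^(-1) is integer; computing A P first and then P^(-1)(A P) gives [[-3, -3, 2], [3, -1, -1], [-3, 2, 2]].

[[-3, -3, 2], [3, -1, -1], [-3, 2, 2]]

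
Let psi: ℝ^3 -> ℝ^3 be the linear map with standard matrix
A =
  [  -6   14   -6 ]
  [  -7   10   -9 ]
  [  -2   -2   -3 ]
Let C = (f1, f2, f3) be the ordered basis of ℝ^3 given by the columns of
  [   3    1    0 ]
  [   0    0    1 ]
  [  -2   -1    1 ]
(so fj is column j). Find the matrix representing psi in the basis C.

With P the matrix whose columns are f1, ..., f3, [psi]_C = P^(-1) A P.
Column by column: psi(f1) = A f1 = <-6, -3, 0>; its C-coordinates <-3, 3, -3> give column 1.
Continuing for each basis vector yields [psi]_C = [[-3, -1, 2], [3, 3, 2], [-3, 2, 1]].

[[-3, -1, 2], [3, 3, 2], [-3, 2, 1]]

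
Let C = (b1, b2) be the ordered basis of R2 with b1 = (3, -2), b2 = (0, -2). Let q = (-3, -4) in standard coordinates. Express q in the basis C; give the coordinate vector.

Write q = c_1 b1 + c_2 b2 and solve for the c_i.
System: 3c_1 + 0c_2 = -3, -2c_1 - 2c_2 = -4; solving gives c_1 = -1, c_2 = 3.
Check: -b1 + 3b2 = (-3, -4).

(-1, 3)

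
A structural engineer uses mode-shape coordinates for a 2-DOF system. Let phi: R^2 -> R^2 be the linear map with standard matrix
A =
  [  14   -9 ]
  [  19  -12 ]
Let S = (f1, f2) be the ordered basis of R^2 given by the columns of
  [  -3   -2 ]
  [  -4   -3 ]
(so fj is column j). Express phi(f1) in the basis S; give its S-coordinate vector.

(0, 3)

Column 1 of [phi]_S is the S-coordinate vector of phi(f1).
In standard coordinates phi(f1) = A f1 = (-6, -9).
Converting to S: (-6, -9) = 0·f1 + 3f2, so the coordinate vector is (0, 3).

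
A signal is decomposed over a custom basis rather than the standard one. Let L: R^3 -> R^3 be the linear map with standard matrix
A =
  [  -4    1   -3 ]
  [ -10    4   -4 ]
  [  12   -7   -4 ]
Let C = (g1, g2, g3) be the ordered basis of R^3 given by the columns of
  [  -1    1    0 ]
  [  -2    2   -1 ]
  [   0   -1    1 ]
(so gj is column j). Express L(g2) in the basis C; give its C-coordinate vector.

<-3, -2, 0>

Column 2 of [L]_C is the C-coordinate vector of L(g2).
In standard coordinates L(g2) = A g2 = <1, 2, 2>.
Converting to C: <1, 2, 2> = -3g1 - 2g2 + 0·g3, so the coordinate vector is <-3, -2, 0>.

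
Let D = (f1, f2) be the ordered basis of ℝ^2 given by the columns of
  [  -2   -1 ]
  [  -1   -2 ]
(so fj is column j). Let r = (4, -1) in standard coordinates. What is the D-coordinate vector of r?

We seek scalars with c_1 f1 + c_2 f2 = r; equivalently solve M c = r where the columns of M are f1, f2.
System: -2c_1 - c_2 = 4, -c_1 - 2c_2 = -1; solving gives c_1 = -3, c_2 = 2.
Check: -3f1 + 2f2 = (4, -1).

(-3, 2)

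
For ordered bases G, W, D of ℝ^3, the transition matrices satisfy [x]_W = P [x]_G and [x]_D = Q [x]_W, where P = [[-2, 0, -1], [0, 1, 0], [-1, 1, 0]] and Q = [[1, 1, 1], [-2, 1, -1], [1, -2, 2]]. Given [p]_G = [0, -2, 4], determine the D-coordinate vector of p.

[-8, 8, -4]

Apply P to get W-coordinates [-4, -2, -2], then Q to get D-coordinates.
The result is [p]_D = [-8, 8, -4].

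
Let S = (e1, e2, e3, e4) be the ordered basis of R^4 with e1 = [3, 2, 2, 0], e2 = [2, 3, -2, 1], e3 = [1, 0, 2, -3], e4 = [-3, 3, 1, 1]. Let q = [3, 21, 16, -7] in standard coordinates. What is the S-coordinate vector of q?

[3, 1, 4, 4]

We seek scalars with c_1 e1 + ... + c_4 e4 = q; equivalently solve M c = q where the columns of M are e1, ..., e4.
Solving this 4x4 system gives c = (3, 1, 4, 4).
Check: 3e1 + e2 + 4e3 + 4e4 = [3, 21, 16, -7].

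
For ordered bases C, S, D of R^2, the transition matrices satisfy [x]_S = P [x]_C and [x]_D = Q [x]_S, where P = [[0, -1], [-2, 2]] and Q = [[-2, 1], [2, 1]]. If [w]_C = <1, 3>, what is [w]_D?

<10, -2>

First [w]_S = P [w]_C = <-3, 4>.
Then [w]_D = Q [w]_S = <10, -2>.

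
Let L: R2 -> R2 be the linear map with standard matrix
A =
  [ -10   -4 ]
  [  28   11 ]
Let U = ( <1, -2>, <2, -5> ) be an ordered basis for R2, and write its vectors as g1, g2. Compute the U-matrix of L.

[[2, 2], [-2, -1]]

The j-th column of [L]_U is [L(gj)]_U.
L(g1) = A g1 = <-2, 6> = 2g1 - 2g2, so column 1 is <2, -2>.
Repeating for g2 and assembling the columns gives [[2, 2], [-2, -1]].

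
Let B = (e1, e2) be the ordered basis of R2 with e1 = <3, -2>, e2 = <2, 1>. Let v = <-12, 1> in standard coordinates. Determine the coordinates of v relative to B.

Write v = c_1 e1 + c_2 e2 and solve for the c_i.
System: 3c_1 + 2c_2 = -12, -2c_1 + c_2 = 1; solving gives c_1 = -2, c_2 = -3.
Check: -2e1 - 3e2 = <-12, 1>.

<-2, -3>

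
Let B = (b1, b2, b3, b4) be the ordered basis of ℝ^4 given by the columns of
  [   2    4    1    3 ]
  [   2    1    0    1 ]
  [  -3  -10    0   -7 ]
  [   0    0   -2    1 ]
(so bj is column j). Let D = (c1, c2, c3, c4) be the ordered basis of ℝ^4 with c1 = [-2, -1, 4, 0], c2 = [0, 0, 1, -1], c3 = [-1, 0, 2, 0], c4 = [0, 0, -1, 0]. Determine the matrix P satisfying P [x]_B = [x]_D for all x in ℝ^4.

[[-2, -1, 0, -1], [0, 0, 2, -1], [2, -2, -1, -1], [-1, 2, 0, 0]]

Let M have columns bj and N have columns cj. Then for every x, N [x]_D = x = M [x]_B, so P = N^(-1) M.
Since det N = -1, N^(-1) has integer entries; multiplying gives P = [[-2, -1, 0, -1], [0, 0, 2, -1], [2, -2, -1, -1], [-1, 2, 0, 0]].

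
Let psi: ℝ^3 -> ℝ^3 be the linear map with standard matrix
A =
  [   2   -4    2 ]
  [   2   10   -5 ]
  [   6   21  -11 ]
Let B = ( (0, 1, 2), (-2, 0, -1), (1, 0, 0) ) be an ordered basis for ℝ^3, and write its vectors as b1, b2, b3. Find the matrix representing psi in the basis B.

With P the matrix whose columns are b1, ..., b3, [psi]_B = P^(-1) A P.
Column by column: psi(b1) = A b1 = (0, 0, -1); its B-coordinates (0, 1, 2) give column 1.
Continuing for each basis vector yields [psi]_B = [[0, 1, 2], [1, 3, -2], [2, 0, -2]].

[[0, 1, 2], [1, 3, -2], [2, 0, -2]]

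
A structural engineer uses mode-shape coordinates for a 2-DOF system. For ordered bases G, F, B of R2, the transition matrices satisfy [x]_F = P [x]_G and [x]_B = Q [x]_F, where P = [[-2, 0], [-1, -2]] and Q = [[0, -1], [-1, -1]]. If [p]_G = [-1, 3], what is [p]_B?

Apply P to get F-coordinates [2, -5], then Q to get B-coordinates.
The result is [p]_B = [5, 3].

[5, 3]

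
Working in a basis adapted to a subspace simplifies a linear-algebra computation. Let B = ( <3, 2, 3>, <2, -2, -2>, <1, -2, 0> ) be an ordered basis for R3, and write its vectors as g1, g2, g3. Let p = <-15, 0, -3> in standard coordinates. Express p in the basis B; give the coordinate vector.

<-3, -3, 0>

[p]_B is the unique c with M c = p, where M has columns g1, ..., g3.
Gaussian elimination on [M | p] yields c = (-3, -3, 0).
Check: -3g1 - 3g2 + 0·g3 = <-15, 0, -3>.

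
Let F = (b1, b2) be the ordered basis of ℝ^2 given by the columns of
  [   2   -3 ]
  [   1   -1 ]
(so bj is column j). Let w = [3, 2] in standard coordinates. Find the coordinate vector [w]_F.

We seek scalars with c_1 b1 + c_2 b2 = w; equivalently solve M c = w where the columns of M are b1, b2.
System: 2c_1 - 3c_2 = 3, c_1 - c_2 = 2; solving gives c_1 = 3, c_2 = 1.
Check: 3b1 + b2 = [3, 2].

[3, 1]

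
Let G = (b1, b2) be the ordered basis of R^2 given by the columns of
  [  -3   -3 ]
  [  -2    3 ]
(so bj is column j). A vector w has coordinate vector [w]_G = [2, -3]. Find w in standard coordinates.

[3, -13]

w = M [w]_G, where M has columns b1, b2.
Carrying out the matrix-vector product, w = [3, -13].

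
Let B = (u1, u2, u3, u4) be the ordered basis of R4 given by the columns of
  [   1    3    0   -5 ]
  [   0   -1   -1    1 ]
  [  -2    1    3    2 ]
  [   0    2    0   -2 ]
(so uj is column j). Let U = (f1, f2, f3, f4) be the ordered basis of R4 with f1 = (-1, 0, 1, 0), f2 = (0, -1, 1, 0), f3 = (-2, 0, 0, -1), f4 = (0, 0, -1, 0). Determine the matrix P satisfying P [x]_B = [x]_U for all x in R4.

Let M have columns uj and N have columns fj. Then for every x, N [x]_U = x = M [x]_B, so P = N^(-1) M.
Since det N = -1, N^(-1) has integer entries; multiplying gives P = [[-1, 1, 0, 1], [0, 1, 1, -1], [0, -2, 0, 2], [1, 1, -2, -2]].

[[-1, 1, 0, 1], [0, 1, 1, -1], [0, -2, 0, 2], [1, 1, -2, -2]]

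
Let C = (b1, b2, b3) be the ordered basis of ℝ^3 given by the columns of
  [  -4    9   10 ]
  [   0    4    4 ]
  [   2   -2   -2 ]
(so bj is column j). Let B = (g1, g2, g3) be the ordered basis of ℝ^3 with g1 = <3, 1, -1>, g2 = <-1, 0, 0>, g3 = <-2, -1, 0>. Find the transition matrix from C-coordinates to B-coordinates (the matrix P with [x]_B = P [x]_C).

Let M have columns bj and N have columns gj. Then for every x, N [x]_B = x = M [x]_C, so P = N^(-1) M.
Since det N = -1, N^(-1) has integer entries; multiplying gives P = [[-2, 2, 2], [2, 1, 0], [-2, -2, -2]].

[[-2, 2, 2], [2, 1, 0], [-2, -2, -2]]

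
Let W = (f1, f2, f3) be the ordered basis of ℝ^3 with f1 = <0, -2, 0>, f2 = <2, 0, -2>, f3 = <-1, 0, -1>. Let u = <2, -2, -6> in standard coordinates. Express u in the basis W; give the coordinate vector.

[u]_W is the unique c with M c = u, where M has columns f1, ..., f3.
Solving this 3x3 system gives c = (1, 2, 2).
Check: f1 + 2f2 + 2f3 = <2, -2, -6>.

<1, 2, 2>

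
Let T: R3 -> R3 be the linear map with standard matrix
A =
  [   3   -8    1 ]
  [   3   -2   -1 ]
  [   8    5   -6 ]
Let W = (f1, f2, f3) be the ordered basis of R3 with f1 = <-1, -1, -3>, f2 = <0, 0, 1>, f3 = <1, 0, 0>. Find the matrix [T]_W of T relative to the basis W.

[[-2, 1, -3], [-1, -3, -1], [0, 2, 0]]

With P the matrix whose columns are f1, ..., f3, [T]_W = P^(-1) A P.
Column by column: T(f1) = A f1 = <2, 2, 5>; its W-coordinates <-2, -1, 0> give column 1.
Continuing for each basis vector yields [T]_W = [[-2, 1, -3], [-1, -3, -1], [0, 2, 0]].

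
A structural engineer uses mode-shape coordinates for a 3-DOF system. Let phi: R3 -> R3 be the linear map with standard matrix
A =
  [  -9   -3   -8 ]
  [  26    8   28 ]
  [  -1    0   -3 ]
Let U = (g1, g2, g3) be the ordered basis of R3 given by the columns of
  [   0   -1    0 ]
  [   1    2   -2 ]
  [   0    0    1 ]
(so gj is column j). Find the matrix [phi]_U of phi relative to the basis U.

The j-th column of [phi]_U is [phi(gj)]_U.
phi(g1) = A g1 = [-3, 8, 0] = 2g1 + 3g2 + 0·g3, so column 1 is [2, 3, 0].
Repeating for g2, g3 and assembling the columns gives [[2, -2, 2], [3, -3, 2], [0, 1, -3]].

[[2, -2, 2], [3, -3, 2], [0, 1, -3]]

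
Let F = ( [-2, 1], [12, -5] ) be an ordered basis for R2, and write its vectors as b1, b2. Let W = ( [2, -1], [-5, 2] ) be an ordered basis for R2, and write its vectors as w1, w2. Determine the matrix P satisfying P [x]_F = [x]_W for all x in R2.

Take x = bj: its F-coordinates are the j-th standard unit vector, so P e_j — column j of P — equals [bj]_W.
b1 = -w1 + 0·w2, giving column 1 = [-1, 0]; repeating for each j gives P = [[-1, 1], [0, -2]].

[[-1, 1], [0, -2]]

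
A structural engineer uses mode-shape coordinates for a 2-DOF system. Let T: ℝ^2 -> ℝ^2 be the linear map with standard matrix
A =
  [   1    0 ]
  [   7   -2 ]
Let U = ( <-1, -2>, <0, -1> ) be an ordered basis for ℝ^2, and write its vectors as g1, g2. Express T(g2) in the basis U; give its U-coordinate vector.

<0, -2>

Compute T(g2) = A g2 = <0, 2> in standard coordinates.
Then write this in U-coordinates: solve for y in y_1 g1 + y_2 g2 = <0, 2>.
This gives y = <0, -2>, which is column 2 of [T]_U.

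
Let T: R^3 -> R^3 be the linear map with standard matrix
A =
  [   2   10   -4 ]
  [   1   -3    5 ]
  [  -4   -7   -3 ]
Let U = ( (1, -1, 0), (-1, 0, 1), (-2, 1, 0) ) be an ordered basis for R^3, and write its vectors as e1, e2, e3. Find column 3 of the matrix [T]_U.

Column 3 of [T]_U is the U-coordinate vector of T(e3).
In standard coordinates T(e3) = A e3 = (6, -5, 1).
Converting to U: (6, -5, 1) = 3e1 + e2 - 2e3, so the coordinate vector is (3, 1, -2).

(3, 1, -2)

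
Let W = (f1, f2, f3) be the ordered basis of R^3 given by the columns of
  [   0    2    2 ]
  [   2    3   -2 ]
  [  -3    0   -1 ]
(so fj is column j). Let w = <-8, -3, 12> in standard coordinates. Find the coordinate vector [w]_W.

<-3, -1, -3>

[w]_W is the unique c with M c = w, where M has columns f1, ..., f3.
Row-reducing the augmented matrix [M | w] gives c = (-3, -1, -3).
Check: -3f1 - f2 - 3f3 = <-8, -3, 12>.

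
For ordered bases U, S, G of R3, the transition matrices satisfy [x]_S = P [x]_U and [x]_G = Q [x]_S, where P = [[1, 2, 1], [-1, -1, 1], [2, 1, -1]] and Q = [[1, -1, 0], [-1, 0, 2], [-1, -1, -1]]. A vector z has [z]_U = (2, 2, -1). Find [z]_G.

(10, 9, -7)

First [z]_S = P [z]_U = (5, -5, 7).
Then [z]_G = Q [z]_S = (10, 9, -7).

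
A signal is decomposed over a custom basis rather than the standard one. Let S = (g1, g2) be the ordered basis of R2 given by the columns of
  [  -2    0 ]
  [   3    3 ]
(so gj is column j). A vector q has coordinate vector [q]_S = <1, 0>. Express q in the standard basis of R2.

<-2, 3>

By definition q = g1 + 0·g2.
Summing componentwise gives <-2, 3>.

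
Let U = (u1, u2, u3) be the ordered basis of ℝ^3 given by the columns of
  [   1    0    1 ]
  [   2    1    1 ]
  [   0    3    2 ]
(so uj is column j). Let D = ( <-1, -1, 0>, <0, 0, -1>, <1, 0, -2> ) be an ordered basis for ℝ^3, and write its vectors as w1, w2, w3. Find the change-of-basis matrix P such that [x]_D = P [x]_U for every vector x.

Column j of P is [uj]_D, since P maps U-coordinates to D-coordinates.
Expressing u1 in D: u1 = -2w1 + 2w2 - w3, so column 1 of P is <-2, 2, -1>.
Doing the same for each uj gives P = [[-2, -1, -1], [2, -1, -2], [-1, -1, 0]].

[[-2, -1, -1], [2, -1, -2], [-1, -1, 0]]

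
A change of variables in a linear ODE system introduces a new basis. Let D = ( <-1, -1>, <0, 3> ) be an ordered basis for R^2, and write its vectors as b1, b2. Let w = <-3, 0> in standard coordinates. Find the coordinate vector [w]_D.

We seek scalars with c_1 b1 + c_2 b2 = w; equivalently solve M c = w where the columns of M are b1, b2.
System: -c_1 + 0c_2 = -3, -c_1 + 3c_2 = 0; solving gives c_1 = 3, c_2 = 1.
Check: 3b1 + b2 = <-3, 0>.

<3, 1>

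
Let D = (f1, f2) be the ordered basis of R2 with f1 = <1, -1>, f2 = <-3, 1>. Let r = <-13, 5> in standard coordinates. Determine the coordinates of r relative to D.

<-1, 4>

Write r = c_1 f1 + c_2 f2 and solve for the c_i.
System: c_1 - 3c_2 = -13, -c_1 + c_2 = 5; solving gives c_1 = -1, c_2 = 4.
Check: -f1 + 4f2 = <-13, 5>.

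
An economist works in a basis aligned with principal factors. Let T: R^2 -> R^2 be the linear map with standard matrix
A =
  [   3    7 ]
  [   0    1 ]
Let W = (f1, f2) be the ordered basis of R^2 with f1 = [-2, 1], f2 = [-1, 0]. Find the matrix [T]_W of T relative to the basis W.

The j-th column of [T]_W is [T(fj)]_W.
T(f1) = A f1 = [1, 1] = f1 - 3f2, so column 1 is [1, -3].
Repeating for f2 and assembling the columns gives [[1, 0], [-3, 3]].

[[1, 0], [-3, 3]]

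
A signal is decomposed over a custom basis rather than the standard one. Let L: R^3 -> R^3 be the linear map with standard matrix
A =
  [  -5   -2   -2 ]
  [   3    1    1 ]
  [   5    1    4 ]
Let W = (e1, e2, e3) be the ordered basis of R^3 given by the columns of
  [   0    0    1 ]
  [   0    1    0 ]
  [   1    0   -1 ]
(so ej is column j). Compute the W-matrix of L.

[[2, -1, -2], [1, 1, 2], [-2, -2, -3]]

Let P have columns e1, ..., e3. Then [L]_W = P^(-1) A P.
Here det P = -1, so P^(-1) is integer; computing A P first and then P^(-1)(A P) gives [[2, -1, -2], [1, 1, 2], [-2, -2, -3]].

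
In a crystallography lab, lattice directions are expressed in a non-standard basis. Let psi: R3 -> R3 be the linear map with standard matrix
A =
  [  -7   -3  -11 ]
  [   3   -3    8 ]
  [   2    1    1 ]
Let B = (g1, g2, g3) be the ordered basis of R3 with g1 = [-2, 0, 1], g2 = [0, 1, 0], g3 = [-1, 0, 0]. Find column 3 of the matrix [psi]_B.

[-2, -3, -3]

Column 3 of [psi]_B is the B-coordinate vector of psi(g3).
In standard coordinates psi(g3) = A g3 = [7, -3, -2].
Converting to B: [7, -3, -2] = -2g1 - 3g2 - 3g3, so the coordinate vector is [-2, -3, -3].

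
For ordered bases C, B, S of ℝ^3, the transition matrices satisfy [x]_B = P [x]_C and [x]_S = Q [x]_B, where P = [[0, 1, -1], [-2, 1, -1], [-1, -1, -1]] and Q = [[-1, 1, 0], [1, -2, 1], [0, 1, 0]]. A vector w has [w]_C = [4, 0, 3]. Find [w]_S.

[-8, 12, -11]

Apply P to get B-coordinates [-3, -11, -7], then Q to get S-coordinates.
The result is [w]_S = [-8, 12, -11].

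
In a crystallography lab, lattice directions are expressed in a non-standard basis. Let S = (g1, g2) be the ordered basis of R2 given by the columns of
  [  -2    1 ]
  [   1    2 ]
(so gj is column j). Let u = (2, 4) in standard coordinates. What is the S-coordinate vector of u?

[u]_S is the unique c with M c = u, where M has columns g1, g2.
System: -2c_1 + c_2 = 2, c_1 + 2c_2 = 4; solving gives c_1 = 0, c_2 = 2.
Check: 0·g1 + 2g2 = (2, 4).

(0, 2)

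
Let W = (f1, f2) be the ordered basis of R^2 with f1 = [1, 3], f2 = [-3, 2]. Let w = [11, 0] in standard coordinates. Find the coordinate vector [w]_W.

[w]_W is the unique c with M c = w, where M has columns f1, f2.
System: c_1 - 3c_2 = 11, 3c_1 + 2c_2 = 0; solving gives c_1 = 2, c_2 = -3.
Check: 2f1 - 3f2 = [11, 0].

[2, -3]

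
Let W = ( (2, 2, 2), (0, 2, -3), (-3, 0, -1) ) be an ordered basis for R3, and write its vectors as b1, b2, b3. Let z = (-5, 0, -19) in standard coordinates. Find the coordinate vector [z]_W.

Write z = c_1 b1 + ... + c_3 b3 and solve for the c_i.
Gaussian elimination on [M | z] yields c = (-4, 4, -1).
Check: -4b1 + 4b2 - b3 = (-5, 0, -19).

(-4, 4, -1)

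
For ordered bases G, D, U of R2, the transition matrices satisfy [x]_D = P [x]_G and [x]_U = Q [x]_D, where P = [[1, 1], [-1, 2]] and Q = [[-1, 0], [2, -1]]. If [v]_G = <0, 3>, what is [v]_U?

<-3, 0>

First [v]_D = P [v]_G = <3, 6>.
Then [v]_U = Q [v]_D = <-3, 0>.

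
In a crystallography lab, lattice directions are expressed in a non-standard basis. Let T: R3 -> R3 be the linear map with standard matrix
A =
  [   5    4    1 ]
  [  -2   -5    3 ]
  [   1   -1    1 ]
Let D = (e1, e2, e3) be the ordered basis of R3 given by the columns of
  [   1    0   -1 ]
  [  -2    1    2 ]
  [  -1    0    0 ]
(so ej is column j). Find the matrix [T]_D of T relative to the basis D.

[[-2, 1, 3], [-3, 3, -2], [2, -3, 0]]

The j-th column of [T]_D is [T(ej)]_D.
T(e1) = A e1 = [-4, 5, 2] = -2e1 - 3e2 + 2e3, so column 1 is [-2, -3, 2].
Repeating for e2, e3 and assembling the columns gives [[-2, 1, 3], [-3, 3, -2], [2, -3, 0]].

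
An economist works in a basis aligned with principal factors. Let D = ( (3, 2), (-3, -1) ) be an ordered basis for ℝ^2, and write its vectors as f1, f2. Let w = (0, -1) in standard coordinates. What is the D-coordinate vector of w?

[w]_D is the unique c with M c = w, where M has columns f1, f2.
System: 3c_1 - 3c_2 = 0, 2c_1 - c_2 = -1; solving gives c_1 = -1, c_2 = -1.
Check: -f1 - f2 = (0, -1).

(-1, -1)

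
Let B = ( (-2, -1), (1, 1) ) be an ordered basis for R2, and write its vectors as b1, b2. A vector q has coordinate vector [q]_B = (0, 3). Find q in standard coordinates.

By definition q = 0·b1 + 3b2.
Summing componentwise gives (3, 3).

(3, 3)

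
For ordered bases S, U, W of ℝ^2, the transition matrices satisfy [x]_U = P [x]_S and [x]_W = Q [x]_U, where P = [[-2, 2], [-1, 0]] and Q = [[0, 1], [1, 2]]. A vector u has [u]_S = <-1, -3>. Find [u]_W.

<1, -2>

Apply P to get U-coordinates <-4, 1>, then Q to get W-coordinates.
The result is [u]_W = <1, -2>.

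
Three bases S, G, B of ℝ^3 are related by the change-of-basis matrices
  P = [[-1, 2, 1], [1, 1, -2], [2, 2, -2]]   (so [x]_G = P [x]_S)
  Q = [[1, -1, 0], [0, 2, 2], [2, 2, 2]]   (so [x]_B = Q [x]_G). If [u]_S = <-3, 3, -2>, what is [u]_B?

Composing the changes, [u]_B = Q P [u]_S.
Q P = [[-2, 1, 3], [6, 6, -8], [4, 10, -6]]; applying this to <-3, 3, -2> gives <3, 16, 30>.

<3, 16, 30>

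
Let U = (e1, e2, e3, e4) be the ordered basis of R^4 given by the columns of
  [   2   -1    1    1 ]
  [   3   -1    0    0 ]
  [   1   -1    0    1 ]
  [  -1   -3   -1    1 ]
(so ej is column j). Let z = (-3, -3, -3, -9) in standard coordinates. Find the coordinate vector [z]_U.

[z]_U is the unique c with M c = z, where M has columns e1, ..., e4.
Row-reducing the augmented matrix [M | z] gives c = (0, 3, 0, 0).
Check: 0·e1 + 3e2 + 0·e3 + 0·e4 = (-3, -3, -3, -9).

(0, 3, 0, 0)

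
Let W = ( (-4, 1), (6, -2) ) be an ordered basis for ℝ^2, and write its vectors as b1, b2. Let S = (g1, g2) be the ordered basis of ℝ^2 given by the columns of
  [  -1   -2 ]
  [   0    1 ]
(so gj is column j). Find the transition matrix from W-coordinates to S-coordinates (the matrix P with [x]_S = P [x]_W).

Take x = bj: its W-coordinates are the j-th standard unit vector, so P e_j — column j of P — equals [bj]_S.
b1 = 2g1 + g2, giving column 1 = (2, 1); repeating for each j gives P = [[2, -2], [1, -2]].

[[2, -2], [1, -2]]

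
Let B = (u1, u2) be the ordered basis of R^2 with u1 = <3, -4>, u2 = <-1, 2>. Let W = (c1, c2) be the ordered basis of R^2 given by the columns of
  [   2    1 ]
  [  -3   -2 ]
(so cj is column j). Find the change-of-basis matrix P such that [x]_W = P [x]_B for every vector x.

Column j of P is [uj]_W, since P maps B-coordinates to W-coordinates.
Expressing u1 in W: u1 = 2c1 - c2, so column 1 of P is <2, -1>.
Doing the same for each uj gives P = [[2, 0], [-1, -1]].

[[2, 0], [-1, -1]]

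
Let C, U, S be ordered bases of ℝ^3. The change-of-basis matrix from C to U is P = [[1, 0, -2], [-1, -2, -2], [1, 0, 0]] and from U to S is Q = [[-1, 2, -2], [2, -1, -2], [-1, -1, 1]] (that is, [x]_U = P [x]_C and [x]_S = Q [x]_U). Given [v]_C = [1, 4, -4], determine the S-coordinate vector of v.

[-13, 17, -7]

Apply P to get U-coordinates [9, -1, 1], then Q to get S-coordinates.
The result is [v]_S = [-13, 17, -7].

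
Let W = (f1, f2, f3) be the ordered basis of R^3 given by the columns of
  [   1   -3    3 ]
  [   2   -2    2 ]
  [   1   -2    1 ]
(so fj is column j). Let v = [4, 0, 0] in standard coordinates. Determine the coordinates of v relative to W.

[-2, 0, 2]

Write v = c_1 f1 + ... + c_3 f3 and solve for the c_i.
Gaussian elimination on [M | v] yields c = (-2, 0, 2).
Check: -2f1 + 0·f2 + 2f3 = [4, 0, 0].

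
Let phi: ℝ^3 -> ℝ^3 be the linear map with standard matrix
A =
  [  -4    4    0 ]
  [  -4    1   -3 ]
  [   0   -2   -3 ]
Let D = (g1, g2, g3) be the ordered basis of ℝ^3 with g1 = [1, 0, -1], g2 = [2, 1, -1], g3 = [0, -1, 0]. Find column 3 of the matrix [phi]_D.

[0, -2, -1]

Column 3 of [phi]_D is the D-coordinate vector of phi(g3).
In standard coordinates phi(g3) = A g3 = [-4, -1, 2].
Converting to D: [-4, -1, 2] = 0·g1 - 2g2 - g3, so the coordinate vector is [0, -2, -1].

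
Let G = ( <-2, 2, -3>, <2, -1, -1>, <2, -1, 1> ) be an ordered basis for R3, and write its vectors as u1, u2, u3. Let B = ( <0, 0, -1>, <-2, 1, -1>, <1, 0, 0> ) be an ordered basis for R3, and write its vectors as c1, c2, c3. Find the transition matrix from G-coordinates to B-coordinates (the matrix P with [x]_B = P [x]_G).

[[1, 2, 0], [2, -1, -1], [2, 0, 0]]

Let M have columns uj and N have columns cj. Then for every x, N [x]_B = x = M [x]_G, so P = N^(-1) M.
Since det N = 1, N^(-1) has integer entries; multiplying gives P = [[1, 2, 0], [2, -1, -1], [2, 0, 0]].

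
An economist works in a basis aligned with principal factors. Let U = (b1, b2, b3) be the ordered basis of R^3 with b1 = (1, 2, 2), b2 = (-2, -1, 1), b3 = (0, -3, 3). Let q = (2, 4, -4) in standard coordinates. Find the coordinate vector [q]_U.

(0, -1, -1)

[q]_U is the unique c with M c = q, where M has columns b1, ..., b3.
Row-reducing the augmented matrix [M | q] gives c = (0, -1, -1).
Check: 0·b1 - b2 - b3 = (2, 4, -4).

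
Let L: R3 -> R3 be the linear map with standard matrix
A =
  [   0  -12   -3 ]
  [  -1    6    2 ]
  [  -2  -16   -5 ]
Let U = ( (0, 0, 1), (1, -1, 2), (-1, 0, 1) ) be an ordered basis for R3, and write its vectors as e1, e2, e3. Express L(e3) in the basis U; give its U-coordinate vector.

Compute L(e3) = A e3 = (-3, 3, -3) in standard coordinates.
Then write this in U-coordinates: solve for y in y_1 e1 + ... + y_3 e3 = (-3, 3, -3).
This gives y = (3, -3, 0), which is column 3 of [L]_U.

(3, -3, 0)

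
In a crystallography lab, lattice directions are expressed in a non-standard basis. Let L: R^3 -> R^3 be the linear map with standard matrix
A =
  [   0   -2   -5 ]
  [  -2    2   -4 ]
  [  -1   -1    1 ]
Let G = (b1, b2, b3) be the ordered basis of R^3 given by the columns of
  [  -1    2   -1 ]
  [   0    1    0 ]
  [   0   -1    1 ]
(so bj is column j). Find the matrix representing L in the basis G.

The j-th column of [L]_G is [L(bj)]_G.
L(b1) = A b1 = <0, 2, 1> = b1 + 2b2 + 3b3, so column 1 is <1, 2, 3>.
Repeating for b2, b3 and assembling the columns gives [[1, 3, 1], [2, 2, -2], [3, -2, 0]].

[[1, 3, 1], [2, 2, -2], [3, -2, 0]]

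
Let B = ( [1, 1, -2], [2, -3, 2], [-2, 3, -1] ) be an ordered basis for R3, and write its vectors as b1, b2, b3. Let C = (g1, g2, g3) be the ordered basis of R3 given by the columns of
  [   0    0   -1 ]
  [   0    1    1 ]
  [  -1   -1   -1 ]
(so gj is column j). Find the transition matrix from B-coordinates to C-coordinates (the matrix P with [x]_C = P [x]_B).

[[1, 1, -2], [2, -1, 1], [-1, -2, 2]]

Take x = bj: its B-coordinates are the j-th standard unit vector, so P e_j — column j of P — equals [bj]_C.
b1 = g1 + 2g2 - g3, giving column 1 = [1, 2, -1]; repeating for each j gives P = [[1, 1, -2], [2, -1, 1], [-1, -2, 2]].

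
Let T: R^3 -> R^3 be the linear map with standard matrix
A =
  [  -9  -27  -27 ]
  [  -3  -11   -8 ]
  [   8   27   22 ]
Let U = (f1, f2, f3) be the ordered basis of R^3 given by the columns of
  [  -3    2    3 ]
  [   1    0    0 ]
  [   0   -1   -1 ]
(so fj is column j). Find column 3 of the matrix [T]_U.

(-1, -3, 1)

Column 3 of [T]_U is the U-coordinate vector of T(f3).
In standard coordinates T(f3) = A f3 = (0, -1, 2).
Converting to U: (0, -1, 2) = -f1 - 3f2 + f3, so the coordinate vector is (-1, -3, 1).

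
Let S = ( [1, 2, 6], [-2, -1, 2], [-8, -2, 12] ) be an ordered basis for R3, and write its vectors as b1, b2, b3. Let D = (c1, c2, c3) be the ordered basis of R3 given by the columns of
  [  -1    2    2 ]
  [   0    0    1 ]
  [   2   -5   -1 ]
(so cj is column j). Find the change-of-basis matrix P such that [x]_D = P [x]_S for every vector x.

Let M have columns bj and N have columns cj. Then for every x, N [x]_D = x = M [x]_S, so P = N^(-1) M.
Since det N = -1, N^(-1) has integer entries; multiplying gives P = [[-1, -2, 0], [-2, -1, -2], [2, -1, -2]].

[[-1, -2, 0], [-2, -1, -2], [2, -1, -2]]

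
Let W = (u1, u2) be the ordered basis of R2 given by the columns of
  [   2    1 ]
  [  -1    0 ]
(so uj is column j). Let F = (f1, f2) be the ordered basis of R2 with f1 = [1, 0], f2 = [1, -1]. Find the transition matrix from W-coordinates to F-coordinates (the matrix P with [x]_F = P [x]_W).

[[1, 1], [1, 0]]

Let M have columns uj and N have columns fj. Then for every x, N [x]_F = x = M [x]_W, so P = N^(-1) M.
Since det N = -1, N^(-1) has integer entries; multiplying gives P = [[1, 1], [1, 0]].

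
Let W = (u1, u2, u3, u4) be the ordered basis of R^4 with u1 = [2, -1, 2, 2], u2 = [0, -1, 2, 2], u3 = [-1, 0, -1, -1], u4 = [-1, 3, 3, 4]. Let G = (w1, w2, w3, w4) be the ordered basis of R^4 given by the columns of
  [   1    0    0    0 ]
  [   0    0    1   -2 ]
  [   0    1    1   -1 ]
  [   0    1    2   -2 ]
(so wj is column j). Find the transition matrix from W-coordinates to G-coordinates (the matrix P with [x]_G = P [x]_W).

Take x = uj: its W-coordinates are the j-th standard unit vector, so P e_j — column j of P — equals [uj]_G.
u1 = 2w1 + 2w2 + w3 + w4, giving column 1 = [2, 2, 1, 1]; repeating for each j gives P = [[2, 0, -1, -1], [2, 2, -1, 2], [1, 1, 0, -1], [1, 1, 0, -2]].

[[2, 0, -1, -1], [2, 2, -1, 2], [1, 1, 0, -1], [1, 1, 0, -2]]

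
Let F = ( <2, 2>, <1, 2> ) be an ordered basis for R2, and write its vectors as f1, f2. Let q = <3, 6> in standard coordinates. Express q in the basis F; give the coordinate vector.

Write q = c_1 f1 + c_2 f2 and solve for the c_i.
System: 2c_1 + c_2 = 3, 2c_1 + 2c_2 = 6; solving gives c_1 = 0, c_2 = 3.
Check: 0·f1 + 3f2 = <3, 6>.

<0, 3>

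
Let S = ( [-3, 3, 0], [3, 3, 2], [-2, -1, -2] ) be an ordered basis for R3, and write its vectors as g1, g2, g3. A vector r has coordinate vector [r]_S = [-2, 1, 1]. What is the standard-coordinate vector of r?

[7, -4, 0]

The coordinates say r = -2g1 + g2 + g3; adding the scaled basis vectors gives [7, -4, 0].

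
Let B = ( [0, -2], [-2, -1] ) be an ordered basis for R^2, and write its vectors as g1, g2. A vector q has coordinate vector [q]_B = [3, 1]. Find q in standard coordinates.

By definition q = 3g1 + g2.
Summing componentwise gives [-2, -7].

[-2, -7]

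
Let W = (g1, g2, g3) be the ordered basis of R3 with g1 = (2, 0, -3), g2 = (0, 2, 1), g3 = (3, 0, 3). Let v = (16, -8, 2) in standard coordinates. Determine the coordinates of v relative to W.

Write v = c_1 g1 + ... + c_3 g3 and solve for the c_i.
Solving this 3x3 system gives c = (2, -4, 4).
Check: 2g1 - 4g2 + 4g3 = (16, -8, 2).

(2, -4, 4)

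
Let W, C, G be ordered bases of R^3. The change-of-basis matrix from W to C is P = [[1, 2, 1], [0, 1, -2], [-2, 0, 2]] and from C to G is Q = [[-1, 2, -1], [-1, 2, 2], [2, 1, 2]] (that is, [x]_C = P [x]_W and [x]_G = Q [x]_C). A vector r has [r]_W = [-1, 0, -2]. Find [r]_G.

First [r]_C = P [r]_W = [-3, 4, -2].
Then [r]_G = Q [r]_C = [13, 7, -6].

[13, 7, -6]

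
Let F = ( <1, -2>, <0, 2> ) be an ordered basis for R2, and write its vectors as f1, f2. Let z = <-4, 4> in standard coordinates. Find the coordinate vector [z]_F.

[z]_F is the unique c with M c = z, where M has columns f1, f2.
System: c_1 + 0c_2 = -4, -2c_1 + 2c_2 = 4; solving gives c_1 = -4, c_2 = -2.
Check: -4f1 - 2f2 = <-4, 4>.

<-4, -2>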